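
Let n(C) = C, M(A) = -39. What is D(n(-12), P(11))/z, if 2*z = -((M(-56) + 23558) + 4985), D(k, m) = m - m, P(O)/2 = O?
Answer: 0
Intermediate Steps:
P(O) = 2*O
D(k, m) = 0
z = -14252 (z = (-((-39 + 23558) + 4985))/2 = (-(23519 + 4985))/2 = (-1*28504)/2 = (½)*(-28504) = -14252)
D(n(-12), P(11))/z = 0/(-14252) = 0*(-1/14252) = 0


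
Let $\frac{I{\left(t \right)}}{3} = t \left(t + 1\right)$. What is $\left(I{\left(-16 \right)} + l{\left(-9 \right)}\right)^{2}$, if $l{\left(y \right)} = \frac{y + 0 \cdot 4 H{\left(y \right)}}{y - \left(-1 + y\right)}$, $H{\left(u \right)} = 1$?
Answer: $505521$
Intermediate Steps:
$I{\left(t \right)} = 3 t \left(1 + t\right)$ ($I{\left(t \right)} = 3 t \left(t + 1\right) = 3 t \left(1 + t\right)$)
$l{\left(y \right)} = y$ ($l{\left(y \right)} = \frac{y + 0 \cdot 4 \cdot 1}{y - \left(-1 + y\right)} = \frac{y + 0 \cdot 1}{1} = \left(y + 0\right) 1 = y 1 = y$)
$\left(I{\left(-16 \right)} + l{\left(-9 \right)}\right)^{2} = \left(3 \left(-16\right) \left(1 - 16\right) - 9\right)^{2} = \left(3 \left(-16\right) \left(-15\right) - 9\right)^{2} = \left(720 - 9\right)^{2} = 711^{2} = 505521$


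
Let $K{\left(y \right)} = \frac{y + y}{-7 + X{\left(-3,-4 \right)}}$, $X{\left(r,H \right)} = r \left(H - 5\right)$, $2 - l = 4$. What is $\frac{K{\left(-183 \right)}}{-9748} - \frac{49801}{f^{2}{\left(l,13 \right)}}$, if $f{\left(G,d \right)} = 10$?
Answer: $- \frac{242729159}{487400} \approx -498.01$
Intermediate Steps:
$l = -2$ ($l = 2 - 4 = -2$)
$X{\left(r,H \right)} = r \left(-5 + H\right)$
$K{\left(y \right)} = \frac{y}{10}$ ($K{\left(y \right)} = \frac{y + y}{-7 - 3 \left(-5 - 4\right)} = \frac{2 y}{-7 - -27} = \frac{2 y}{-7 + 27} = \frac{2 y}{20} = 2 y \frac{1}{20} = \frac{y}{10}$)
$\frac{K{\left(-183 \right)}}{-9748} - \frac{49801}{f^{2}{\left(l,13 \right)}} = \frac{\frac{1}{10} \left(-183\right)}{-9748} - \frac{49801}{10^{2}} = \left(- \frac{183}{10}\right) \left(- \frac{1}{9748}\right) - \frac{49801}{100} = \frac{183}{97480} - \frac{49801}{100} = - \frac{242729159}{487400}$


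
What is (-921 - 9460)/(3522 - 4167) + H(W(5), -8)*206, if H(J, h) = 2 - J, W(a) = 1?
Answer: 143251/645 ≈ 222.09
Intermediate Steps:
(-921 - 9460)/(3522 - 4167) + H(W(5), -8)*206 = (-921 - 9460)/(3522 - 4167) + (2 - 1*1)*206 = -10381/(-645) + (2 - 1)*206 = -10381*(-1/645) + 1*206 = 10381/645 + 206 = 143251/645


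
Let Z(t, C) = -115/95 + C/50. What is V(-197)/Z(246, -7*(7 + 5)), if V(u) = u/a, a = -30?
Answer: -18715/8238 ≈ -2.2718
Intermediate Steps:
V(u) = -u/30 (V(u) = u/(-30) = u*(-1/30) = -u/30)
Z(t, C) = -23/19 + C/50 (Z(t, C) = -115*1/95 + C*(1/50) = -23/19 + C/50)
V(-197)/Z(246, -7*(7 + 5)) = (-1/30*(-197))/(-23/19 + (-7*(7 + 5))/50) = 197/(30*(-23/19 + (-7*12)/50)) = 197/(30*(-23/19 + (1/50)*(-84))) = 197/(30*(-23/19 - 42/25)) = 197/(30*(-1373/475)) = (197/30)*(-475/1373) = -18715/8238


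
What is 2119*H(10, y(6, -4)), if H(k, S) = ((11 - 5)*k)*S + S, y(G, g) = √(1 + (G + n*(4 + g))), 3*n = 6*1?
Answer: 129259*√7 ≈ 3.4199e+5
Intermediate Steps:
n = 2 (n = (6*1)/3 = (⅓)*6 = 2)
y(G, g) = √(9 + G + 2*g) (y(G, g) = √(1 + (G + 2*(4 + g))) = √(1 + (G + (8 + 2*g))) = √(1 + (8 + G + 2*g)) = √(9 + G + 2*g))
H(k, S) = S + 6*S*k (H(k, S) = (6*k)*S + S = 6*S*k + S = S + 6*S*k)
2119*H(10, y(6, -4)) = 2119*(√(9 + 6 + 2*(-4))*(1 + 6*10)) = 2119*(√(9 + 6 - 8)*(1 + 60)) = 2119*(√7*61) = 2119*(61*√7) = 129259*√7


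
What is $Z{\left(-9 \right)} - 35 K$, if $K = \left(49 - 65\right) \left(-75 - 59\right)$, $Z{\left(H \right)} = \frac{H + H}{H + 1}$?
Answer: $- \frac{300151}{4} \approx -75038.0$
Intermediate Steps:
$Z{\left(H \right)} = \frac{2 H}{1 + H}$
$K = 2144$ ($K = \left(-16\right) \left(-134\right) = 2144$)
$Z{\left(-9 \right)} - 35 K = 2 \left(-9\right) \frac{1}{1 - 9} - 75040 = 2 \left(-9\right) \frac{1}{-8} - 75040 = 2 \left(-9\right) \left(- \frac{1}{8}\right) - 75040 = \frac{9}{4} - 75040 = - \frac{300151}{4}$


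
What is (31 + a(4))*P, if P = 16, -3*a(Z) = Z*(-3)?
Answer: 560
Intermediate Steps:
a(Z) = Z (a(Z) = -Z*(-3)/3 = -(-1)*Z = Z)
(31 + a(4))*P = (31 + 4)*16 = 35*16 = 560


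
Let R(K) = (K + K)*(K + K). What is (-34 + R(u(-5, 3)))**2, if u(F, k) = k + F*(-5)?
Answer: 9622404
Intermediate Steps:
u(F, k) = k - 5*F
R(K) = 4*K**2 (R(K) = (2*K)*(2*K) = 4*K**2)
(-34 + R(u(-5, 3)))**2 = (-34 + 4*(3 - 5*(-5))**2)**2 = (-34 + 4*(3 + 25)**2)**2 = (-34 + 4*28**2)**2 = (-34 + 4*784)**2 = (-34 + 3136)**2 = 3102**2 = 9622404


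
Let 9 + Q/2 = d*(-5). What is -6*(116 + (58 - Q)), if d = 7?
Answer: -1572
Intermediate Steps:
Q = -88 (Q = -18 + 2*(7*(-5)) = -18 + 2*(-35) = -18 - 70 = -88)
-6*(116 + (58 - Q)) = -6*(116 + (58 - 1*(-88))) = -6*(116 + (58 + 88)) = -6*(116 + 146) = -6*262 = -1572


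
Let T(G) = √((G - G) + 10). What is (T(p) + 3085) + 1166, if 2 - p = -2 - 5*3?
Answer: 4251 + √10 ≈ 4254.2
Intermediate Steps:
p = 19 (p = 2 - (-2 - 5*3) = 2 - (-2 - 15) = 2 - 1*(-17) = 2 + 17 = 19)
T(G) = √10 (T(G) = √(0 + 10) = √10)
(T(p) + 3085) + 1166 = (√10 + 3085) + 1166 = (3085 + √10) + 1166 = 4251 + √10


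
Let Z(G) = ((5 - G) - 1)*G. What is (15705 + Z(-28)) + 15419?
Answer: 30228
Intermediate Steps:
Z(G) = G*(4 - G) (Z(G) = (4 - G)*G = G*(4 - G))
(15705 + Z(-28)) + 15419 = (15705 - 28*(4 - 1*(-28))) + 15419 = (15705 - 28*(4 + 28)) + 15419 = (15705 - 28*32) + 15419 = (15705 - 896) + 15419 = 14809 + 15419 = 30228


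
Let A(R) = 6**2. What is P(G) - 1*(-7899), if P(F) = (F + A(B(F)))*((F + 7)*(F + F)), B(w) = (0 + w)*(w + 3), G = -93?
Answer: -903873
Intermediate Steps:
B(w) = w*(3 + w)
A(R) = 36
P(F) = 2*F*(7 + F)*(36 + F) (P(F) = (F + 36)*((F + 7)*(F + F)) = (36 + F)*((7 + F)*(2*F)) = (36 + F)*(2*F*(7 + F)) = 2*F*(7 + F)*(36 + F))
P(G) - 1*(-7899) = 2*(-93)*(252 + (-93)**2 + 43*(-93)) - 1*(-7899) = 2*(-93)*(252 + 8649 - 3999) + 7899 = 2*(-93)*4902 + 7899 = -911772 + 7899 = -903873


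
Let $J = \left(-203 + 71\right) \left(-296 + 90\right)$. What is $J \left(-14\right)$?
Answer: $-380688$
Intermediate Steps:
$J = 27192$ ($J = \left(-132\right) \left(-206\right) = 27192$)
$J \left(-14\right) = 27192 \left(-14\right) = -380688$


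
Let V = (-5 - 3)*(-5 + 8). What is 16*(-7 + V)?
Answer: -496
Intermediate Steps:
V = -24 (V = -8*3 = -24)
16*(-7 + V) = 16*(-7 - 24) = 16*(-31) = -496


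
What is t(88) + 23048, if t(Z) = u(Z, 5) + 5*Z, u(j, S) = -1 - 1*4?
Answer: 23483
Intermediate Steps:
u(j, S) = -5 (u(j, S) = -1 - 4 = -5)
t(Z) = -5 + 5*Z
t(88) + 23048 = (-5 + 5*88) + 23048 = (-5 + 440) + 23048 = 435 + 23048 = 23483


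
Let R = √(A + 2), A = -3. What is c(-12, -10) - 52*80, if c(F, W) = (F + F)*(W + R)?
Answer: -3920 - 24*I ≈ -3920.0 - 24.0*I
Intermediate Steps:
R = I (R = √(-3 + 2) = √(-1) = I ≈ 1.0*I)
c(F, W) = 2*F*(I + W) (c(F, W) = (F + F)*(W + I) = (2*F)*(I + W) = 2*F*(I + W))
c(-12, -10) - 52*80 = 2*(-12)*(I - 10) - 52*80 = 2*(-12)*(-10 + I) - 4160 = (240 - 24*I) - 4160 = -3920 - 24*I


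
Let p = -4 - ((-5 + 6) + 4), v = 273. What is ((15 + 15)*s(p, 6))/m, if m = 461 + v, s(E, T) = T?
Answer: 90/367 ≈ 0.24523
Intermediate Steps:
p = -9 (p = -4 - (1 + 4) = -4 - 1*5 = -4 - 5 = -9)
m = 734 (m = 461 + 273 = 734)
((15 + 15)*s(p, 6))/m = ((15 + 15)*6)/734 = (30*6)*(1/734) = 180*(1/734) = 90/367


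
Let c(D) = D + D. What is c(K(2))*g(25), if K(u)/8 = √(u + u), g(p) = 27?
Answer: 864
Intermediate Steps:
K(u) = 8*√2*√u (K(u) = 8*√(u + u) = 8*√(2*u) = 8*(√2*√u) = 8*√2*√u)
c(D) = 2*D
c(K(2))*g(25) = (2*(8*√2*√2))*27 = (2*16)*27 = 32*27 = 864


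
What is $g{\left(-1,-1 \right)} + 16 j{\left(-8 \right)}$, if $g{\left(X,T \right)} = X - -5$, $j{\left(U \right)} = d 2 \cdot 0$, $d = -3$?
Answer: $4$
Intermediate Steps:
$j{\left(U \right)} = 0$ ($j{\left(U \right)} = \left(-3\right) 2 \cdot 0 = \left(-6\right) 0 = 0$)
$g{\left(X,T \right)} = 5 + X$ ($g{\left(X,T \right)} = X + 5 = 5 + X$)
$g{\left(-1,-1 \right)} + 16 j{\left(-8 \right)} = \left(5 - 1\right) + 16 \cdot 0 = 4 + 0 = 4$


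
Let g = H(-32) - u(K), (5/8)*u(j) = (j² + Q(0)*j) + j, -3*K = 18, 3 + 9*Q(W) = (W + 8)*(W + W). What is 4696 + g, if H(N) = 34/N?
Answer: 371499/80 ≈ 4643.7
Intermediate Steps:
Q(W) = -⅓ + 2*W*(8 + W)/9 (Q(W) = -⅓ + ((W + 8)*(W + W))/9 = -⅓ + ((8 + W)*(2*W))/9 = -⅓ + (2*W*(8 + W))/9 = -⅓ + 2*W*(8 + W)/9)
K = -6 (K = -⅓*18 = -6)
u(j) = 8*j²/5 + 16*j/15 (u(j) = 8*((j² + (-⅓ + (2/9)*0² + (16/9)*0)*j) + j)/5 = 8*((j² + (-⅓ + (2/9)*0 + 0)*j) + j)/5 = 8*((j² + (-⅓ + 0 + 0)*j) + j)/5 = 8*((j² - j/3) + j)/5 = 8*(j² + 2*j/3)/5 = 8*j²/5 + 16*j/15)
g = -4181/80 (g = 34/(-32) - 8*(-6)*(2 + 3*(-6))/15 = 34*(-1/32) - 8*(-6)*(2 - 18)/15 = -17/16 - 8*(-6)*(-16)/15 = -17/16 - 1*256/5 = -17/16 - 256/5 = -4181/80 ≈ -52.263)
4696 + g = 4696 - 4181/80 = 371499/80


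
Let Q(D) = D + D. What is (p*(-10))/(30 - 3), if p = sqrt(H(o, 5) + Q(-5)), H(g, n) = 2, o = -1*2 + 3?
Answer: -20*I*sqrt(2)/27 ≈ -1.0476*I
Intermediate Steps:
o = 1 (o = -2 + 3 = 1)
Q(D) = 2*D
p = 2*I*sqrt(2) (p = sqrt(2 + 2*(-5)) = sqrt(2 - 10) = sqrt(-8) = 2*I*sqrt(2) ≈ 2.8284*I)
(p*(-10))/(30 - 3) = ((2*I*sqrt(2))*(-10))/(30 - 3) = -20*I*sqrt(2)/27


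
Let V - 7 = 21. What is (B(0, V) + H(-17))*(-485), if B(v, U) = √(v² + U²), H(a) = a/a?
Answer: -14065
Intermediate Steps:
H(a) = 1
V = 28 (V = 7 + 21 = 28)
B(v, U) = √(U² + v²)
(B(0, V) + H(-17))*(-485) = (√(28² + 0²) + 1)*(-485) = (√(784 + 0) + 1)*(-485) = (√784 + 1)*(-485) = (28 + 1)*(-485) = 29*(-485) = -14065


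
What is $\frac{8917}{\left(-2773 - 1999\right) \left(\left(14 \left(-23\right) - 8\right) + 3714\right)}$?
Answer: $- \frac{8917}{16148448} \approx -0.00055219$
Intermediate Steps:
$\frac{8917}{\left(-2773 - 1999\right) \left(\left(14 \left(-23\right) - 8\right) + 3714\right)} = \frac{8917}{\left(-4772\right) \left(\left(-322 + \left(-15 + 7\right)\right) + 3714\right)} = \frac{8917}{\left(-4772\right) \left(\left(-322 - 8\right) + 3714\right)} = \frac{8917}{\left(-4772\right) \left(-330 + 3714\right)} = \frac{8917}{\left(-4772\right) 3384} = \frac{8917}{-16148448} = 8917 \left(- \frac{1}{16148448}\right) = - \frac{8917}{16148448}$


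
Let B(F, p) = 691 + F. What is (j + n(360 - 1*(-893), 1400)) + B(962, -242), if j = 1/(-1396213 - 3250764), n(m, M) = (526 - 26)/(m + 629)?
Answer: 7229408998430/4372805357 ≈ 1653.3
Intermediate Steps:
n(m, M) = 500/(629 + m)
j = -1/4646977 (j = 1/(-4646977) = -1/4646977 ≈ -2.1519e-7)
(j + n(360 - 1*(-893), 1400)) + B(962, -242) = (-1/4646977 + 500/(629 + (360 - 1*(-893)))) + (691 + 962) = (-1/4646977 + 500/(629 + (360 + 893))) + 1653 = (-1/4646977 + 500/(629 + 1253)) + 1653 = (-1/4646977 + 500/1882) + 1653 = (-1/4646977 + 500*(1/1882)) + 1653 = (-1/4646977 + 250/941) + 1653 = 1161743309/4372805357 + 1653 = 7229408998430/4372805357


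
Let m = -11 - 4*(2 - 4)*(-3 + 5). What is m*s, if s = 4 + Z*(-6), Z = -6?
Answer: 200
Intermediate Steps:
m = 5 (m = -11 - (-8)*2 = -11 - 4*(-4) = -11 + 16 = 5)
s = 40 (s = 4 - 6*(-6) = 4 + 36 = 40)
m*s = 5*40 = 200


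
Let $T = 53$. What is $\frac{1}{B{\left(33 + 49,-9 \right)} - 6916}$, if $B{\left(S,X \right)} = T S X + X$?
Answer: $- \frac{1}{46039} \approx -2.1721 \cdot 10^{-5}$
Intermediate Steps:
$B{\left(S,X \right)} = X + 53 S X$ ($B{\left(S,X \right)} = 53 S X + X = X + 53 S X$)
$\frac{1}{B{\left(33 + 49,-9 \right)} - 6916} = \frac{1}{- 9 \left(1 + 53 \left(33 + 49\right)\right) - 6916} = \frac{1}{- 9 \left(1 + 53 \cdot 82\right) - 6916} = \frac{1}{- 9 \left(1 + 4346\right) - 6916} = \frac{1}{\left(-9\right) 4347 - 6916} = \frac{1}{-39123 - 6916} = \frac{1}{-46039} = - \frac{1}{46039}$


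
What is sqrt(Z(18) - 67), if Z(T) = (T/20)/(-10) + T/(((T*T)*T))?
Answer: I*sqrt(135851)/45 ≈ 8.1907*I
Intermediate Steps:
Z(T) = T**(-2) - T/200 (Z(T) = (T*(1/20))*(-1/10) + T/((T**2*T)) = (T/20)*(-1/10) + T/(T**3) = -T/200 + T/T**3 = -T/200 + T**(-2) = T**(-2) - T/200)
sqrt(Z(18) - 67) = sqrt((18**(-2) - 1/200*18) - 67) = sqrt((1/324 - 9/100) - 67) = sqrt(-176/2025 - 67) = sqrt(-135851/2025) = I*sqrt(135851)/45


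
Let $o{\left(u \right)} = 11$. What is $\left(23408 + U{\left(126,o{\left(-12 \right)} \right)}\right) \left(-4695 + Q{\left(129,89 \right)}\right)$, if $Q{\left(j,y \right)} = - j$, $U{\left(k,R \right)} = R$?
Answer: $-112973256$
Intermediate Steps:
$\left(23408 + U{\left(126,o{\left(-12 \right)} \right)}\right) \left(-4695 + Q{\left(129,89 \right)}\right) = \left(23408 + 11\right) \left(-4695 - 129\right) = 23419 \left(-4695 - 129\right) = 23419 \left(-4824\right) = -112973256$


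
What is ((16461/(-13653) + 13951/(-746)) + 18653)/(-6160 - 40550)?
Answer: -4217347249/10572173244 ≈ -0.39891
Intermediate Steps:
((16461/(-13653) + 13951/(-746)) + 18653)/(-6160 - 40550) = ((16461*(-1/13653) + 13951*(-1/746)) + 18653)/(-46710) = ((-1829/1517 - 13951/746) + 18653)*(-1/46710) = (-22528101/1131682 + 18653)*(-1/46710) = (21086736245/1131682)*(-1/46710) = -4217347249/10572173244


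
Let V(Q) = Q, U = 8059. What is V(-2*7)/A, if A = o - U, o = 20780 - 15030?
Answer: 14/2309 ≈ 0.0060632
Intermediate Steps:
o = 5750
A = -2309 (A = 5750 - 1*8059 = 5750 - 8059 = -2309)
V(-2*7)/A = -2*7/(-2309) = -14*(-1/2309) = 14/2309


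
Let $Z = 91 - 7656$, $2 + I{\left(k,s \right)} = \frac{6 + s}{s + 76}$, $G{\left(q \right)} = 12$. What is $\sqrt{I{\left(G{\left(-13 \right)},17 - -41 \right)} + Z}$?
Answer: $\frac{i \sqrt{33966119}}{67} \approx 86.986 i$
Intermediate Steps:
$I{\left(k,s \right)} = -2 + \frac{6 + s}{76 + s}$ ($I{\left(k,s \right)} = -2 + \frac{6 + s}{s + 76} = -2 + \frac{6 + s}{76 + s}$)
$Z = -7565$ ($Z = 91 - 7656 = -7565$)
$\sqrt{I{\left(G{\left(-13 \right)},17 - -41 \right)} + Z} = \sqrt{\frac{-146 - \left(17 - -41\right)}{76 + \left(17 - -41\right)} - 7565} = \sqrt{\frac{-146 - \left(17 + 41\right)}{76 + \left(17 + 41\right)} - 7565} = \sqrt{\frac{-146 - 58}{76 + 58} - 7565} = \sqrt{\frac{-146 - 58}{134} - 7565} = \sqrt{\frac{1}{134} \left(-204\right) - 7565} = \sqrt{- \frac{102}{67} - 7565} = \sqrt{- \frac{506957}{67}} = \frac{i \sqrt{33966119}}{67}$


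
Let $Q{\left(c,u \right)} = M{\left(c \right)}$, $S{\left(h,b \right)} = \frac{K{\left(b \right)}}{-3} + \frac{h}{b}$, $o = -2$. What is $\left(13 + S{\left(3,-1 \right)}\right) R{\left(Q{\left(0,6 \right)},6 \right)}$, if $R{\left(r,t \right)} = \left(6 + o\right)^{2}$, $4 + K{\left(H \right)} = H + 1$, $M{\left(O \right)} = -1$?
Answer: $\frac{544}{3} \approx 181.33$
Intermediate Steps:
$K{\left(H \right)} = -3 + H$ ($K{\left(H \right)} = -4 + \left(H + 1\right) = -4 + \left(1 + H\right) = -3 + H$)
$S{\left(h,b \right)} = 1 - \frac{b}{3} + \frac{h}{b}$ ($S{\left(h,b \right)} = \frac{-3 + b}{-3} + \frac{h}{b} = \left(-3 + b\right) \left(- \frac{1}{3}\right) + \frac{h}{b} = \left(1 - \frac{b}{3}\right) + \frac{h}{b} = 1 - \frac{b}{3} + \frac{h}{b}$)
$Q{\left(c,u \right)} = -1$
$R{\left(r,t \right)} = 16$ ($R{\left(r,t \right)} = \left(6 - 2\right)^{2} = 4^{2} = 16$)
$\left(13 + S{\left(3,-1 \right)}\right) R{\left(Q{\left(0,6 \right)},6 \right)} = \left(13 + \left(1 - - \frac{1}{3} + \frac{3}{-1}\right)\right) 16 = \left(13 + \left(1 + \frac{1}{3} + 3 \left(-1\right)\right)\right) 16 = \left(13 + \left(1 + \frac{1}{3} - 3\right)\right) 16 = \left(13 - \frac{5}{3}\right) 16 = \frac{34}{3} \cdot 16 = \frac{544}{3}$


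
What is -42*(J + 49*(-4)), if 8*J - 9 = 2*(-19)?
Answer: 33537/4 ≈ 8384.3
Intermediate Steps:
J = -29/8 (J = 9/8 + (2*(-19))/8 = 9/8 + (⅛)*(-38) = 9/8 - 19/4 = -29/8 ≈ -3.6250)
-42*(J + 49*(-4)) = -42*(-29/8 + 49*(-4)) = -42*(-29/8 - 196) = -42*(-1597/8) = 33537/4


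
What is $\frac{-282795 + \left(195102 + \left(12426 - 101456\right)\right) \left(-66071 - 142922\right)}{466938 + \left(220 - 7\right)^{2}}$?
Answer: $- \frac{22168588291}{512307} \approx -43272.0$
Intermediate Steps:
$\frac{-282795 + \left(195102 + \left(12426 - 101456\right)\right) \left(-66071 - 142922\right)}{466938 + \left(220 - 7\right)^{2}} = \frac{-282795 + \left(195102 + \left(12426 - 101456\right)\right) \left(-208993\right)}{466938 + 213^{2}} = \frac{-282795 + \left(195102 - 89030\right) \left(-208993\right)}{466938 + 45369} = \frac{-282795 + 106072 \left(-208993\right)}{512307} = \left(-282795 - 22168305496\right) \frac{1}{512307} = \left(-22168588291\right) \frac{1}{512307} = - \frac{22168588291}{512307}$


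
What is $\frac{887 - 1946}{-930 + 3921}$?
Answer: $- \frac{353}{997} \approx -0.35406$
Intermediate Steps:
$\frac{887 - 1946}{-930 + 3921} = - \frac{1059}{2991} = \left(-1059\right) \frac{1}{2991} = - \frac{353}{997}$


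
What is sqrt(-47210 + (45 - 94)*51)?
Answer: I*sqrt(49709) ≈ 222.96*I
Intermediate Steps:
sqrt(-47210 + (45 - 94)*51) = sqrt(-47210 - 49*51) = sqrt(-47210 - 2499) = sqrt(-49709) = I*sqrt(49709)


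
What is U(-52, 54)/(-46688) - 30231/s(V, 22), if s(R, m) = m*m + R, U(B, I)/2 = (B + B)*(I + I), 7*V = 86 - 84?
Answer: -102123141/1648670 ≈ -61.943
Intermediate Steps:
V = 2/7 (V = (86 - 84)/7 = (⅐)*2 = 2/7 ≈ 0.28571)
U(B, I) = 8*B*I (U(B, I) = 2*((B + B)*(I + I)) = 2*((2*B)*(2*I)) = 2*(4*B*I) = 8*B*I)
s(R, m) = R + m² (s(R, m) = m² + R = R + m²)
U(-52, 54)/(-46688) - 30231/s(V, 22) = (8*(-52)*54)/(-46688) - 30231/(2/7 + 22²) = -22464*(-1/46688) - 30231/(2/7 + 484) = 702/1459 - 30231/3390/7 = 702/1459 - 30231*7/3390 = 702/1459 - 70539/1130 = -102123141/1648670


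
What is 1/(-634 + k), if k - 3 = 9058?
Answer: 1/8427 ≈ 0.00011867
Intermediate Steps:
k = 9061 (k = 3 + 9058 = 9061)
1/(-634 + k) = 1/(-634 + 9061) = 1/8427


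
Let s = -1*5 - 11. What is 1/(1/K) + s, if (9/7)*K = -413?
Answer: -3035/9 ≈ -337.22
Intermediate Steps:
K = -2891/9 (K = (7/9)*(-413) = -2891/9 ≈ -321.22)
s = -16 (s = -5 - 11 = -16)
1/(1/K) + s = 1/(1/(-2891/9)) - 16 = 1/(-9/2891) - 16 = -2891/9 - 16 = -3035/9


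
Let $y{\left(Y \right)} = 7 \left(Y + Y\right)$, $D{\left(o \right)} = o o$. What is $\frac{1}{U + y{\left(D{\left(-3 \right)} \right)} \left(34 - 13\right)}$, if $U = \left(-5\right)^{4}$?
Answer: $\frac{1}{3271} \approx 0.00030572$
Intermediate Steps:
$D{\left(o \right)} = o^{2}$
$y{\left(Y \right)} = 14 Y$ ($y{\left(Y \right)} = 7 \cdot 2 Y = 14 Y$)
$U = 625$
$\frac{1}{U + y{\left(D{\left(-3 \right)} \right)} \left(34 - 13\right)} = \frac{1}{625 + 14 \left(-3\right)^{2} \left(34 - 13\right)} = \frac{1}{625 + 14 \cdot 9 \cdot 21} = \frac{1}{625 + 126 \cdot 21} = \frac{1}{625 + 2646} = \frac{1}{3271}$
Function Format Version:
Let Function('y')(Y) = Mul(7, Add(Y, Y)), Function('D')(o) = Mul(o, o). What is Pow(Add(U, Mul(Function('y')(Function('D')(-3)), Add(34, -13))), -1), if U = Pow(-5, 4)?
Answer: Rational(1, 3271) ≈ 0.00030572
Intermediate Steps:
Function('D')(o) = Pow(o, 2)
Function('y')(Y) = Mul(14, Y) (Function('y')(Y) = Mul(7, Mul(2, Y)) = Mul(14, Y))
U = 625
Pow(Add(U, Mul(Function('y')(Function('D')(-3)), Add(34, -13))), -1) = Pow(Add(625, Mul(Mul(14, Pow(-3, 2)), Add(34, -13))), -1) = Pow(Add(625, Mul(Mul(14, 9), 21)), -1) = Pow(Add(625, Mul(126, 21)), -1) = Pow(Add(625, 2646), -1) = Pow(3271, -1) = Rational(1, 3271)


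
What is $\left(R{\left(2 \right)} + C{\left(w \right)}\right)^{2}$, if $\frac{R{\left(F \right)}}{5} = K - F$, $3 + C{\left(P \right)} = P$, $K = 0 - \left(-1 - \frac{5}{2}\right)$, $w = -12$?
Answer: $\frac{225}{4} \approx 56.25$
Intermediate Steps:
$K = \frac{7}{2}$ ($K = 0 - - \frac{7}{2} = 0 + \left(1 + \frac{5}{2}\right) = 0 + \frac{7}{2} = \frac{7}{2} \approx 3.5$)
$C{\left(P \right)} = -3 + P$
$R{\left(F \right)} = \frac{35}{2} - 5 F$ ($R{\left(F \right)} = 5 \left(\frac{7}{2} - F\right) = \frac{35}{2} - 5 F$)
$\left(R{\left(2 \right)} + C{\left(w \right)}\right)^{2} = \left(\left(\frac{35}{2} - 10\right) - 15\right)^{2} = \left(\frac{15}{2} - 15\right)^{2} = \left(- \frac{15}{2}\right)^{2} = \frac{225}{4}$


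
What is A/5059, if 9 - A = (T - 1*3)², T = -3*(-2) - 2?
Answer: 8/5059 ≈ 0.0015813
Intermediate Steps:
T = 4 (T = 6 - 2 = 4)
A = 8 (A = 9 - (4 - 1*3)² = 9 - (4 - 3)² = 9 - 1*1² = 9 - 1*1 = 9 - 1 = 8)
A/5059 = 8/5059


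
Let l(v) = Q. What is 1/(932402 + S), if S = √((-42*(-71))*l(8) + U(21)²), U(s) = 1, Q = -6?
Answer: 932402/869373507495 - I*√17891/869373507495 ≈ 1.0725e-6 - 1.5385e-10*I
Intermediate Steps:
l(v) = -6
S = I*√17891 (S = √(-42*(-71)*(-6) + 1²) = √(2982*(-6) + 1) = √(-17892 + 1) = √(-17891) = I*√17891 ≈ 133.76*I)
1/(932402 + S) = 1/(932402 + I*√17891)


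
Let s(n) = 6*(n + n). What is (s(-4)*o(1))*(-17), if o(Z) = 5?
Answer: 4080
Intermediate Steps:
s(n) = 12*n (s(n) = 6*(2*n) = 12*n)
(s(-4)*o(1))*(-17) = ((12*(-4))*5)*(-17) = -48*5*(-17) = -240*(-17) = 4080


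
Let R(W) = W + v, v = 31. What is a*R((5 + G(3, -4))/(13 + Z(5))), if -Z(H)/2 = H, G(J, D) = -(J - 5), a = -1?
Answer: -100/3 ≈ -33.333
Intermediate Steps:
G(J, D) = 5 - J (G(J, D) = -(-5 + J) = 5 - J)
Z(H) = -2*H
R(W) = 31 + W (R(W) = W + 31 = 31 + W)
a*R((5 + G(3, -4))/(13 + Z(5))) = -(31 + (5 + (5 - 1*3))/(13 - 2*5)) = -(31 + (5 + (5 - 3))/(13 - 10)) = -(31 + (5 + 2)/3) = -(31 + 7*(⅓)) = -(31 + 7/3) = -1*100/3 = -100/3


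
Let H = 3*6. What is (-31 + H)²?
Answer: 169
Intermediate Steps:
H = 18
(-31 + H)² = (-31 + 18)² = (-13)² = 169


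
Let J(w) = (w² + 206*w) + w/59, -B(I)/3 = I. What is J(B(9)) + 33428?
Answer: 1687078/59 ≈ 28595.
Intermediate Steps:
B(I) = -3*I
J(w) = w² + 12155*w/59 (J(w) = (w² + 206*w) + w*(1/59) = (w² + 206*w) + w/59 = w² + 12155*w/59)
J(B(9)) + 33428 = (-3*9)*(12155 + 59*(-3*9))/59 + 33428 = (1/59)*(-27)*(12155 + 59*(-27)) + 33428 = (1/59)*(-27)*(12155 - 1593) + 33428 = (1/59)*(-27)*10562 + 33428 = -285174/59 + 33428 = 1687078/59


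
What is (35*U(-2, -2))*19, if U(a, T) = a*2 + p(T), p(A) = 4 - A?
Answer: 1330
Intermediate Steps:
U(a, T) = 4 - T + 2*a (U(a, T) = a*2 + (4 - T) = 2*a + (4 - T) = 4 - T + 2*a)
(35*U(-2, -2))*19 = (35*(4 - 1*(-2) + 2*(-2)))*19 = (35*(4 + 2 - 4))*19 = (35*2)*19 = 70*19 = 1330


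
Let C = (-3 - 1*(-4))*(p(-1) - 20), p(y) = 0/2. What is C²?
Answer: 400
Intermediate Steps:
p(y) = 0 (p(y) = 0*(½) = 0)
C = -20 (C = (-3 - 1*(-4))*(0 - 20) = (-3 + 4)*(-20) = 1*(-20) = -20)
C² = (-20)² = 400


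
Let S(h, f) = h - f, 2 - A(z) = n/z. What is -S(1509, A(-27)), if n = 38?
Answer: -40651/27 ≈ -1505.6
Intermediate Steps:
A(z) = 2 - 38/z
-S(1509, A(-27)) = -(1509 - (2 - 38/(-27))) = -(1509 - (2 - 38*(-1/27))) = -(1509 - (2 + 38/27)) = -(1509 - 1*92/27) = -(1509 - 92/27) = -1*40651/27 = -40651/27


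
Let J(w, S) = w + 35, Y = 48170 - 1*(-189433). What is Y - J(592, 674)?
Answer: 236976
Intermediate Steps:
Y = 237603 (Y = 48170 + 189433 = 237603)
J(w, S) = 35 + w
Y - J(592, 674) = 237603 - (35 + 592) = 237603 - 1*627 = 237603 - 627 = 236976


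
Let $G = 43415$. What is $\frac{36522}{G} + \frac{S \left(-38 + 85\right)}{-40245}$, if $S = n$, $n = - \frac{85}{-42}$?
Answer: $\frac{12311865691}{14676788070} \approx 0.83887$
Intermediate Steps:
$n = \frac{85}{42}$ ($n = \left(-85\right) \left(- \frac{1}{42}\right) = \frac{85}{42} \approx 2.0238$)
$S = \frac{85}{42} \approx 2.0238$
$\frac{36522}{G} + \frac{S \left(-38 + 85\right)}{-40245} = \frac{36522}{43415} + \frac{\frac{85}{42} \left(-38 + 85\right)}{-40245} = 36522 \cdot \frac{1}{43415} + \frac{85}{42} \cdot 47 \left(- \frac{1}{40245}\right) = \frac{36522}{43415} + \frac{3995}{42} \left(- \frac{1}{40245}\right) = \frac{36522}{43415} - \frac{799}{338058} = \frac{12311865691}{14676788070}$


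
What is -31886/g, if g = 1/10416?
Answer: -332124576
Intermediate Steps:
g = 1/10416 ≈ 9.6006e-5
-31886/g = -31886/1/10416 = -31886*10416 = -332124576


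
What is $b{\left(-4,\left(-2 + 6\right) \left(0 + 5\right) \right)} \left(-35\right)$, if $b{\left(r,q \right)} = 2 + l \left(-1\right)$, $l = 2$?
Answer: $0$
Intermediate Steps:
$b{\left(r,q \right)} = 0$ ($b{\left(r,q \right)} = 2 + 2 \left(-1\right) = 2 - 2 = 0$)
$b{\left(-4,\left(-2 + 6\right) \left(0 + 5\right) \right)} \left(-35\right) = 0 \left(-35\right) = 0$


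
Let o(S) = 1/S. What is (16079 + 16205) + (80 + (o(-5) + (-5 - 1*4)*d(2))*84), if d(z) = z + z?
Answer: 146616/5 ≈ 29323.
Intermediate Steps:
o(S) = 1/S
d(z) = 2*z
(16079 + 16205) + (80 + (o(-5) + (-5 - 1*4)*d(2))*84) = (16079 + 16205) + (80 + (1/(-5) + (-5 - 1*4)*(2*2))*84) = 32284 + (80 + (-⅕ + (-5 - 4)*4)*84) = 32284 + (80 + (-⅕ - 9*4)*84) = 32284 + (80 + (-⅕ - 36)*84) = 32284 + (80 - 181/5*84) = 32284 + (80 - 15204/5) = 32284 - 14804/5 = 146616/5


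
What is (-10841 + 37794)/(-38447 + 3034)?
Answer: -26953/35413 ≈ -0.76110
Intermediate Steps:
(-10841 + 37794)/(-38447 + 3034) = 26953/(-35413) = 26953*(-1/35413) = -26953/35413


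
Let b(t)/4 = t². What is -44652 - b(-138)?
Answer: -120828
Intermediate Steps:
b(t) = 4*t²
-44652 - b(-138) = -44652 - 4*(-138)² = -44652 - 4*19044 = -44652 - 1*76176 = -44652 - 76176 = -120828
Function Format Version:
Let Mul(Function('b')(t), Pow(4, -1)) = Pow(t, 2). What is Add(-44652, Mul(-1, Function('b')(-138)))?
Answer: -120828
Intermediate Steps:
Function('b')(t) = Mul(4, Pow(t, 2))
Add(-44652, Mul(-1, Function('b')(-138))) = Add(-44652, Mul(-1, Mul(4, Pow(-138, 2)))) = Add(-44652, Mul(-1, Mul(4, 19044))) = Add(-44652, Mul(-1, 76176)) = Add(-44652, -76176) = -120828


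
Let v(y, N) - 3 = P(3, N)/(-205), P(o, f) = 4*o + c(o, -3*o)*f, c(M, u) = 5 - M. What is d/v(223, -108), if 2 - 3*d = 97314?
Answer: -19948960/2457 ≈ -8119.2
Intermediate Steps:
d = -97312/3 (d = ⅔ - ⅓*97314 = ⅔ - 32438 = -97312/3 ≈ -32437.)
P(o, f) = 4*o + f*(5 - o) (P(o, f) = 4*o + (5 - o)*f = 4*o + f*(5 - o))
v(y, N) = 603/205 - 2*N/205 (v(y, N) = 3 + (4*3 - N*(-5 + 3))/(-205) = 3 + (12 - 1*N*(-2))*(-1/205) = 3 + (12 + 2*N)*(-1/205) = 3 + (-12/205 - 2*N/205) = 603/205 - 2*N/205)
d/v(223, -108) = -97312/(3*(603/205 - 2/205*(-108))) = -97312/(3*(603/205 + 216/205)) = -97312/(3*819/205) = -97312/3*205/819 = -19948960/2457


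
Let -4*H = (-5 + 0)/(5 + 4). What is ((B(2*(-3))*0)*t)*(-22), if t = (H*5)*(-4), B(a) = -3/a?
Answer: 0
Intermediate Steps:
H = 5/36 (H = -(-5 + 0)/(4*(5 + 4)) = -(-5)/(4*9) = -1/4*(-5/9) = 5/36 ≈ 0.13889)
t = -25/9 (t = ((5/36)*5)*(-4) = (25/36)*(-4) = -25/9 ≈ -2.7778)
((B(2*(-3))*0)*t)*(-22) = ((-3/(2*(-3))*0)*(-25/9))*(-22) = ((-3/(-6)*0)*(-25/9))*(-22) = ((-3*(-1/6)*0)*(-25/9))*(-22) = (((1/2)*0)*(-25/9))*(-22) = (0*(-25/9))*(-22) = 0*(-22) = 0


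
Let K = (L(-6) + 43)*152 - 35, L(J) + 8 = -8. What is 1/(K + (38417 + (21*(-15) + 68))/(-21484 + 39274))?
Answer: 1779/7242568 ≈ 0.00024563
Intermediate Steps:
L(J) = -16 (L(J) = -8 - 8 = -16)
K = 4069 (K = (-16 + 43)*152 - 35 = 27*152 - 35 = 4104 - 35 = 4069)
1/(K + (38417 + (21*(-15) + 68))/(-21484 + 39274)) = 1/(4069 + (38417 + (21*(-15) + 68))/(-21484 + 39274)) = 1/(4069 + (38417 + (-315 + 68))/17790) = 1/(4069 + (38417 - 247)*(1/17790)) = 1/(4069 + 38170*(1/17790)) = 1/(4069 + 3817/1779) = 1/(7242568/1779) = 1779/7242568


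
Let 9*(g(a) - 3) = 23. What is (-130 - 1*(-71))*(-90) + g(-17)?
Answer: 47840/9 ≈ 5315.6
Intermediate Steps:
g(a) = 50/9 (g(a) = 3 + (⅑)*23 = 3 + 23/9 = 50/9)
(-130 - 1*(-71))*(-90) + g(-17) = (-130 - 1*(-71))*(-90) + 50/9 = (-130 + 71)*(-90) + 50/9 = -59*(-90) + 50/9 = 5310 + 50/9 = 47840/9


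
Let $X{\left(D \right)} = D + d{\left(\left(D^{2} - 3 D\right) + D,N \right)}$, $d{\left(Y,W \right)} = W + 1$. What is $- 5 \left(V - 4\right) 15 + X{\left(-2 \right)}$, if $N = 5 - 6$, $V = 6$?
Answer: $-152$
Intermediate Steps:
$N = -1$ ($N = 5 - 6 = -1$)
$d{\left(Y,W \right)} = 1 + W$
$X{\left(D \right)} = D$ ($X{\left(D \right)} = D + \left(1 - 1\right) = D + 0 = D$)
$- 5 \left(V - 4\right) 15 + X{\left(-2 \right)} = - 5 \left(6 - 4\right) 15 - 2 = \left(-5\right) 2 \cdot 15 - 2 = \left(-10\right) 15 - 2 = -150 - 2 = -152$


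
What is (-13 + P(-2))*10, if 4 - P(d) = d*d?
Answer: -130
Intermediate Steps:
P(d) = 4 - d**2 (P(d) = 4 - d*d = 4 - d**2)
(-13 + P(-2))*10 = (-13 + (4 - 1*(-2)**2))*10 = (-13 + (4 - 1*4))*10 = (-13 + (4 - 4))*10 = (-13 + 0)*10 = -13*10 = -130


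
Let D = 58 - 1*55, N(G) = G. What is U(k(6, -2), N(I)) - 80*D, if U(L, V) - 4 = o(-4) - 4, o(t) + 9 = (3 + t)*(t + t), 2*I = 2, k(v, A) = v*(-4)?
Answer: -241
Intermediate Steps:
k(v, A) = -4*v
I = 1 (I = (½)*2 = 1)
o(t) = -9 + 2*t*(3 + t) (o(t) = -9 + (3 + t)*(t + t) = -9 + (3 + t)*(2*t) = -9 + 2*t*(3 + t))
D = 3 (D = 58 - 55 = 3)
U(L, V) = -1 (U(L, V) = 4 + ((-9 + 2*(-4)² + 6*(-4)) - 4) = 4 + ((-9 + 2*16 - 24) - 4) = 4 + ((-9 + 32 - 24) - 4) = 4 + (-1 - 4) = 4 - 5 = -1)
U(k(6, -2), N(I)) - 80*D = -1 - 80*3 = -1 - 240 = -241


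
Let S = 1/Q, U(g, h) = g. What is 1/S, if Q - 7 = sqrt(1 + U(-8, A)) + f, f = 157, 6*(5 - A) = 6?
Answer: 164 + I*sqrt(7) ≈ 164.0 + 2.6458*I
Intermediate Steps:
A = 4 (A = 5 - 1/6*6 = 5 - 1 = 4)
Q = 164 + I*sqrt(7) (Q = 7 + (sqrt(1 - 8) + 157) = 7 + (sqrt(-7) + 157) = 7 + (I*sqrt(7) + 157) = 7 + (157 + I*sqrt(7)) = 164 + I*sqrt(7) ≈ 164.0 + 2.6458*I)
S = 1/(164 + I*sqrt(7)) ≈ 0.006096 - 9.834e-5*I
1/S = 1/(164/26903 - I*sqrt(7)/26903)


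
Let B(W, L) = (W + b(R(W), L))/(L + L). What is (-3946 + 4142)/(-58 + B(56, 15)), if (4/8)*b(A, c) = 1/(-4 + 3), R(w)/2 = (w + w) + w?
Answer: -980/281 ≈ -3.4875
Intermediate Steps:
R(w) = 6*w (R(w) = 2*((w + w) + w) = 2*(2*w + w) = 2*(3*w) = 6*w)
b(A, c) = -2 (b(A, c) = 2/(-4 + 3) = 2/(-1) = 2*(-1) = -2)
B(W, L) = (-2 + W)/(2*L) (B(W, L) = (W - 2)/(L + L) = (-2 + W)/((2*L)) = (-2 + W)*(1/(2*L)) = (-2 + W)/(2*L))
(-3946 + 4142)/(-58 + B(56, 15)) = (-3946 + 4142)/(-58 + (1/2)*(-2 + 56)/15) = 196/(-58 + (1/2)*(1/15)*54) = 196/(-58 + 9/5) = 196/(-281/5) = 196*(-5/281) = -980/281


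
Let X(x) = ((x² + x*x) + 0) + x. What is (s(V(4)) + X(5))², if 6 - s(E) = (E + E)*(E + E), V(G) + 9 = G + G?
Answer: 3249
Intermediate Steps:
V(G) = -9 + 2*G (V(G) = -9 + (G + G) = -9 + 2*G)
s(E) = 6 - 4*E² (s(E) = 6 - (E + E)*(E + E) = 6 - 2*E*2*E = 6 - 4*E²)
X(x) = x + 2*x² (X(x) = ((x² + x²) + 0) + x = (2*x² + 0) + x = 2*x² + x = x + 2*x²)
(s(V(4)) + X(5))² = ((6 - 4*(-9 + 2*4)²) + 5*(1 + 2*5))² = ((6 - 4*(-9 + 8)²) + 5*(1 + 10))² = ((6 - 4*(-1)²) + 5*11)² = ((6 - 4*1) + 55)² = ((6 - 4) + 55)² = (2 + 55)² = 57² = 3249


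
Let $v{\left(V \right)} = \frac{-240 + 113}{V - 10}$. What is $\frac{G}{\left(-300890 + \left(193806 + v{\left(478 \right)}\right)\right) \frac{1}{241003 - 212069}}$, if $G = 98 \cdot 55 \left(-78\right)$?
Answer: $\frac{30443605920}{267997} \approx 1.136 \cdot 10^{5}$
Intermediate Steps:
$v{\left(V \right)} = - \frac{127}{-10 + V}$
$G = -420420$ ($G = 5390 \left(-78\right) = -420420$)
$\frac{G}{\left(-300890 + \left(193806 + v{\left(478 \right)}\right)\right) \frac{1}{241003 - 212069}} = - \frac{420420}{\left(-300890 + \left(193806 - \frac{127}{-10 + 478}\right)\right) \frac{1}{241003 - 212069}} = - \frac{420420}{\left(-300890 + \left(193806 - \frac{127}{468}\right)\right) \frac{1}{28934}} = - \frac{420420}{\left(-300890 + \frac{90701081}{468}\right) \frac{1}{28934}} = - \frac{420420}{\left(- \frac{50115439}{468}\right) \frac{1}{28934}} = - \frac{420420}{- \frac{2947967}{796536}} = \left(-420420\right) \left(- \frac{796536}{2947967}\right) = \frac{30443605920}{267997}$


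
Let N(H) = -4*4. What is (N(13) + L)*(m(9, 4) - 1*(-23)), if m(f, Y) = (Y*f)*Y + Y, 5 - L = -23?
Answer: 2052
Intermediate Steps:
L = 28 (L = 5 - 1*(-23) = 5 + 23 = 28)
N(H) = -16
m(f, Y) = Y + f*Y**2 (m(f, Y) = f*Y**2 + Y = Y + f*Y**2)
(N(13) + L)*(m(9, 4) - 1*(-23)) = (-16 + 28)*(4*(1 + 4*9) - 1*(-23)) = 12*(4*(1 + 36) + 23) = 12*(4*37 + 23) = 12*(148 + 23) = 12*171 = 2052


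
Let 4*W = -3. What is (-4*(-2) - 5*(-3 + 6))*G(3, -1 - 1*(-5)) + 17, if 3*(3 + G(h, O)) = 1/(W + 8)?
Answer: 3278/87 ≈ 37.678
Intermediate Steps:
W = -¾ (W = (¼)*(-3) = -¾ ≈ -0.75000)
G(h, O) = -257/87 (G(h, O) = -3 + 1/(3*(-¾ + 8)) = -3 + 1/(3*(29/4)) = -3 + (⅓)*(4/29) = -3 + 4/87 = -257/87)
(-4*(-2) - 5*(-3 + 6))*G(3, -1 - 1*(-5)) + 17 = (-4*(-2) - 5*(-3 + 6))*(-257/87) + 17 = (8 - 5*3)*(-257/87) + 17 = (8 - 15)*(-257/87) + 17 = -7*(-257/87) + 17 = 1799/87 + 17 = 3278/87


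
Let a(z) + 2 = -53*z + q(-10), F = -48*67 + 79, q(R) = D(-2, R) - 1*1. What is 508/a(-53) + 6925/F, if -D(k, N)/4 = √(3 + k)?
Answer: -8905127/4394937 ≈ -2.0262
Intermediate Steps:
D(k, N) = -4*√(3 + k)
q(R) = -5 (q(R) = -4*√(3 - 2) - 1*1 = -4*√1 - 1 = -4*1 - 1 = -4 - 1 = -5)
F = -3137 (F = -3216 + 79 = -3137)
a(z) = -7 - 53*z (a(z) = -2 + (-53*z - 5) = -2 + (-5 - 53*z) = -7 - 53*z)
508/a(-53) + 6925/F = 508/(-7 - 53*(-53)) + 6925/(-3137) = 508/(-7 + 2809) + 6925*(-1/3137) = 508/2802 - 6925/3137 = 508*(1/2802) - 6925/3137 = 254/1401 - 6925/3137 = -8905127/4394937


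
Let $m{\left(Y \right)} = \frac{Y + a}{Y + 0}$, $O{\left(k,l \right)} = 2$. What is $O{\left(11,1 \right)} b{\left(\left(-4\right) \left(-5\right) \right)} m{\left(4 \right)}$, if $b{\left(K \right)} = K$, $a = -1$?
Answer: $30$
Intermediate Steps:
$m{\left(Y \right)} = \frac{-1 + Y}{Y}$ ($m{\left(Y \right)} = \frac{Y - 1}{Y + 0} = \frac{-1 + Y}{Y}$)
$O{\left(11,1 \right)} b{\left(\left(-4\right) \left(-5\right) \right)} m{\left(4 \right)} = 2 \left(\left(-4\right) \left(-5\right)\right) \frac{-1 + 4}{4} = 2 \cdot 20 \cdot \frac{1}{4} \cdot 3 = 40 \cdot \frac{3}{4} = 30$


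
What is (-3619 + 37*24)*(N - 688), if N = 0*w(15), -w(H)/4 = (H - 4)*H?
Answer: 1878928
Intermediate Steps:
w(H) = -4*H*(-4 + H) (w(H) = -4*(H - 4)*H = -4*(-4 + H)*H = -4*H*(-4 + H))
N = 0 (N = 0*(4*15*(4 - 1*15)) = 0*(4*15*(4 - 15)) = 0*(4*15*(-11)) = 0*(-660) = 0)
(-3619 + 37*24)*(N - 688) = (-3619 + 37*24)*(0 - 688) = (-3619 + 888)*(-688) = -2731*(-688) = 1878928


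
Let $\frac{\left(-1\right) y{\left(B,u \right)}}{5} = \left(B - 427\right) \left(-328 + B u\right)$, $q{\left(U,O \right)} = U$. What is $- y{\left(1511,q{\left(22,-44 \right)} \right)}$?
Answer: $178393880$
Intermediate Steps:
$y{\left(B,u \right)} = - 5 \left(-427 + B\right) \left(-328 + B u\right)$ ($y{\left(B,u \right)} = - 5 \left(B - 427\right) \left(-328 + B u\right) = - 5 \left(-427 + B\right) \left(-328 + B u\right)$)
$- y{\left(1511,q{\left(22,-44 \right)} \right)} = - (-700280 + 1640 \cdot 1511 - 110 \cdot 1511^{2} + 2135 \cdot 1511 \cdot 22) = - (-700280 + 2478040 - 110 \cdot 2283121 + 70971670) = - (-700280 + 2478040 - 251143310 + 70971670) = \left(-1\right) \left(-178393880\right) = 178393880$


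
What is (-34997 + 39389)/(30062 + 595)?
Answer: 1464/10219 ≈ 0.14326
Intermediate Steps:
(-34997 + 39389)/(30062 + 595) = 4392/30657 = 4392*(1/30657) = 1464/10219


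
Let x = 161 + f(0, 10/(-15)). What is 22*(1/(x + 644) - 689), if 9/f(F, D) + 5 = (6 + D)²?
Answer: -1287942623/84968 ≈ -15158.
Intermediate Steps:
f(F, D) = 9/(-5 + (6 + D)²)
x = 34052/211 (x = 161 + 9/(-5 + (6 + 10/(-15))²) = 161 + 9/(-5 + (6 + 10*(-1/15))²) = 161 + 9/(-5 + (6 - ⅔)²) = 161 + 9/(-5 + (16/3)²) = 161 + 9/(-5 + 256/9) = 161 + 9/(211/9) = 161 + 9*(9/211) = 161 + 81/211 = 34052/211 ≈ 161.38)
22*(1/(x + 644) - 689) = 22*(1/(34052/211 + 644) - 689) = 22*(1/(169936/211) - 689) = 22*(211/169936 - 689) = 22*(-117085693/169936) = -1287942623/84968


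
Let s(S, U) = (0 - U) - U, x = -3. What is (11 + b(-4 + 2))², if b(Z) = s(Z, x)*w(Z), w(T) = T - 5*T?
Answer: 3481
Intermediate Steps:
w(T) = -4*T
s(S, U) = -2*U (s(S, U) = -U - U = -2*U)
b(Z) = -24*Z (b(Z) = (-2*(-3))*(-4*Z) = 6*(-4*Z) = -24*Z)
(11 + b(-4 + 2))² = (11 - 24*(-4 + 2))² = (11 - 24*(-2))² = (11 + 48)² = 59² = 3481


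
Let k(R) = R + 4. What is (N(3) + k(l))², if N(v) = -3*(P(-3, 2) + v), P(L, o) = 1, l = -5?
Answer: 169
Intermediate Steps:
N(v) = -3 - 3*v (N(v) = -3*(1 + v) = -3 - 3*v)
k(R) = 4 + R
(N(3) + k(l))² = ((-3 - 3*3) + (4 - 5))² = ((-3 - 9) - 1)² = (-12 - 1)² = (-13)² = 169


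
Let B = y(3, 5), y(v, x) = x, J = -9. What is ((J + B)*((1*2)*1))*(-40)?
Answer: 320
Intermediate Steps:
B = 5
((J + B)*((1*2)*1))*(-40) = ((-9 + 5)*((1*2)*1))*(-40) = -8*(-40) = 320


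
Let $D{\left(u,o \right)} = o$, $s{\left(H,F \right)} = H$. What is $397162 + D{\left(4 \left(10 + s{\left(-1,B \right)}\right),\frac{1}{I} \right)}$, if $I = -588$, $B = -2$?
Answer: $\frac{233531255}{588} \approx 3.9716 \cdot 10^{5}$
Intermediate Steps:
$397162 + D{\left(4 \left(10 + s{\left(-1,B \right)}\right),\frac{1}{I} \right)} = 397162 + \frac{1}{-588} = 397162 - \frac{1}{588} = \frac{233531255}{588}$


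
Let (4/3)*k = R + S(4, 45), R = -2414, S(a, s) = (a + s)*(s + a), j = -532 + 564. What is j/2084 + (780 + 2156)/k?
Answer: -6118312/20319 ≈ -301.11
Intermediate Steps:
j = 32
S(a, s) = (a + s)**2 (S(a, s) = (a + s)*(a + s) = (a + s)**2)
k = -39/4 (k = 3*(-2414 + (4 + 45)**2)/4 = 3*(-2414 + 49**2)/4 = 3*(-2414 + 2401)/4 = (3/4)*(-13) = -39/4 ≈ -9.7500)
j/2084 + (780 + 2156)/k = 32/2084 + (780 + 2156)/(-39/4) = 32*(1/2084) + 2936*(-4/39) = 8/521 - 11744/39 = -6118312/20319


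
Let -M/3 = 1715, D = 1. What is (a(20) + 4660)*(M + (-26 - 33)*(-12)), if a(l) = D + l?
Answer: -20769597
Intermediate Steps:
M = -5145 (M = -3*1715 = -5145)
a(l) = 1 + l
(a(20) + 4660)*(M + (-26 - 33)*(-12)) = ((1 + 20) + 4660)*(-5145 + (-26 - 33)*(-12)) = (21 + 4660)*(-5145 - 59*(-12)) = 4681*(-5145 + 708) = 4681*(-4437) = -20769597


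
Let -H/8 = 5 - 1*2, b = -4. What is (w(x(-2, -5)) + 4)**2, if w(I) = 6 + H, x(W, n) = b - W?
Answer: 196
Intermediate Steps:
H = -24 (H = -8*(5 - 1*2) = -8*(5 - 2) = -8*3 = -24)
x(W, n) = -4 - W
w(I) = -18 (w(I) = 6 - 24 = -18)
(w(x(-2, -5)) + 4)**2 = (-18 + 4)**2 = (-14)**2 = 196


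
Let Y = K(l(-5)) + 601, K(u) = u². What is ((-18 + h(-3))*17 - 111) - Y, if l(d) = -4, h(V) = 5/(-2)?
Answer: -2153/2 ≈ -1076.5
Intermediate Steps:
h(V) = -5/2 (h(V) = 5*(-½) = -5/2)
Y = 617 (Y = (-4)² + 601 = 16 + 601 = 617)
((-18 + h(-3))*17 - 111) - Y = ((-18 - 5/2)*17 - 111) - 1*617 = (-41/2*17 - 111) - 617 = (-697/2 - 111) - 617 = -919/2 - 617 = -2153/2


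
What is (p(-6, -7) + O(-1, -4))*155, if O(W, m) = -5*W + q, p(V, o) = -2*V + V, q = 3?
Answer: 2170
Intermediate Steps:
p(V, o) = -V
O(W, m) = 3 - 5*W (O(W, m) = -5*W + 3 = 3 - 5*W)
(p(-6, -7) + O(-1, -4))*155 = (-1*(-6) + (3 - 5*(-1)))*155 = (6 + (3 + 5))*155 = (6 + 8)*155 = 14*155 = 2170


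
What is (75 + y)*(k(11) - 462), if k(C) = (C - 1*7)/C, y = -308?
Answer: 1183174/11 ≈ 1.0756e+5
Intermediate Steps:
k(C) = (-7 + C)/C (k(C) = (C - 7)/C = (-7 + C)/C)
(75 + y)*(k(11) - 462) = (75 - 308)*((-7 + 11)/11 - 462) = -233*((1/11)*4 - 462) = -233*(4/11 - 462) = -233*(-5078/11) = 1183174/11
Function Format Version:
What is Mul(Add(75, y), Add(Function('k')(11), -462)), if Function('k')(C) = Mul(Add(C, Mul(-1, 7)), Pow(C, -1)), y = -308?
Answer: Rational(1183174, 11) ≈ 1.0756e+5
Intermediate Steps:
Function('k')(C) = Mul(Pow(C, -1), Add(-7, C)) (Function('k')(C) = Mul(Add(C, -7), Pow(C, -1)) = Mul(Add(-7, C), Pow(C, -1)) = Mul(Pow(C, -1), Add(-7, C)))
Mul(Add(75, y), Add(Function('k')(11), -462)) = Mul(Add(75, -308), Add(Mul(Pow(11, -1), Add(-7, 11)), -462)) = Mul(-233, Add(Mul(Rational(1, 11), 4), -462)) = Mul(-233, Add(Rational(4, 11), -462)) = Mul(-233, Rational(-5078, 11)) = Rational(1183174, 11)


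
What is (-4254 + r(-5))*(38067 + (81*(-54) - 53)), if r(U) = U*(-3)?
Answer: -142599960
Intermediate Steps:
r(U) = -3*U
(-4254 + r(-5))*(38067 + (81*(-54) - 53)) = (-4254 - 3*(-5))*(38067 + (81*(-54) - 53)) = (-4254 + 15)*(38067 + (-4374 - 53)) = -4239*(38067 - 4427) = -4239*33640 = -142599960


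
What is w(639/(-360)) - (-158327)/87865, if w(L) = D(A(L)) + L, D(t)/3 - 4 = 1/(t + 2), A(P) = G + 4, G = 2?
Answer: 1089696/87865 ≈ 12.402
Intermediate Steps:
A(P) = 6 (A(P) = 2 + 4 = 6)
D(t) = 12 + 3/(2 + t) (D(t) = 12 + 3/(t + 2) = 12 + 3/(2 + t))
w(L) = 99/8 + L (w(L) = 3*(9 + 4*6)/(2 + 6) + L = 3*(9 + 24)/8 + L = 3*(⅛)*33 + L = 99/8 + L)
w(639/(-360)) - (-158327)/87865 = (99/8 + 639/(-360)) - (-158327)/87865 = (99/8 + 639*(-1/360)) - (-158327)/87865 = (99/8 - 71/40) - 1*(-158327/87865) = 53/5 + 158327/87865 = 1089696/87865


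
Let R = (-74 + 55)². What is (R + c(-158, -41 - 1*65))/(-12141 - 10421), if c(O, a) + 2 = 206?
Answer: -565/22562 ≈ -0.025042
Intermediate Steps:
R = 361 (R = (-19)² = 361)
c(O, a) = 204 (c(O, a) = -2 + 206 = 204)
(R + c(-158, -41 - 1*65))/(-12141 - 10421) = (361 + 204)/(-12141 - 10421) = 565/(-22562) = 565*(-1/22562) = -565/22562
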